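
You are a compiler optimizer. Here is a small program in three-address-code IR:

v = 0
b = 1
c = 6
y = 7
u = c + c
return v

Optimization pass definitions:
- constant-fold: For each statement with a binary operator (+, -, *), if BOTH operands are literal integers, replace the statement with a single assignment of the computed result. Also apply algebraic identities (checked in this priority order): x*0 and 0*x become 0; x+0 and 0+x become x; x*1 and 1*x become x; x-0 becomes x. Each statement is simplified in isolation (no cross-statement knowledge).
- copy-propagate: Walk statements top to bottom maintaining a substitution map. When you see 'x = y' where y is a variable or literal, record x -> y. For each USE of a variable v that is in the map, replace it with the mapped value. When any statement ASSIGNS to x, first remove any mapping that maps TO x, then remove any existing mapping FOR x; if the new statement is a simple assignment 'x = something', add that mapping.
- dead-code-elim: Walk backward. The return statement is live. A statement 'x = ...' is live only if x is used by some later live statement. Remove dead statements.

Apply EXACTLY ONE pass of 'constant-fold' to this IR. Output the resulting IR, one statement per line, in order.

Answer: v = 0
b = 1
c = 6
y = 7
u = c + c
return v

Derivation:
Applying constant-fold statement-by-statement:
  [1] v = 0  (unchanged)
  [2] b = 1  (unchanged)
  [3] c = 6  (unchanged)
  [4] y = 7  (unchanged)
  [5] u = c + c  (unchanged)
  [6] return v  (unchanged)
Result (6 stmts):
  v = 0
  b = 1
  c = 6
  y = 7
  u = c + c
  return v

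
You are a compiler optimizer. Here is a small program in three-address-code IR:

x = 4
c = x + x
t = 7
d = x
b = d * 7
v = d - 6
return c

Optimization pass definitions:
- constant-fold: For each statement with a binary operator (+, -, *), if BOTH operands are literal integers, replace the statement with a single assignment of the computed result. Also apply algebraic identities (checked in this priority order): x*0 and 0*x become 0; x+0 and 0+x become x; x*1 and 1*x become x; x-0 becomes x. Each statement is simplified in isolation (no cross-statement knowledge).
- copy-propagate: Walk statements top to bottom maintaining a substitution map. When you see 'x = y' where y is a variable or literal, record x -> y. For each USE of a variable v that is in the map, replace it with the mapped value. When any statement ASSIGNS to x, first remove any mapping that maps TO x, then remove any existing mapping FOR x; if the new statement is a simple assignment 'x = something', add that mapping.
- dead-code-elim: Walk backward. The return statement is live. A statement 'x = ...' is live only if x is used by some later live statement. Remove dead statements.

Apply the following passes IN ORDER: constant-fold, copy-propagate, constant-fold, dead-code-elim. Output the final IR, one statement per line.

Answer: c = 8
return c

Derivation:
Initial IR:
  x = 4
  c = x + x
  t = 7
  d = x
  b = d * 7
  v = d - 6
  return c
After constant-fold (7 stmts):
  x = 4
  c = x + x
  t = 7
  d = x
  b = d * 7
  v = d - 6
  return c
After copy-propagate (7 stmts):
  x = 4
  c = 4 + 4
  t = 7
  d = 4
  b = 4 * 7
  v = 4 - 6
  return c
After constant-fold (7 stmts):
  x = 4
  c = 8
  t = 7
  d = 4
  b = 28
  v = -2
  return c
After dead-code-elim (2 stmts):
  c = 8
  return c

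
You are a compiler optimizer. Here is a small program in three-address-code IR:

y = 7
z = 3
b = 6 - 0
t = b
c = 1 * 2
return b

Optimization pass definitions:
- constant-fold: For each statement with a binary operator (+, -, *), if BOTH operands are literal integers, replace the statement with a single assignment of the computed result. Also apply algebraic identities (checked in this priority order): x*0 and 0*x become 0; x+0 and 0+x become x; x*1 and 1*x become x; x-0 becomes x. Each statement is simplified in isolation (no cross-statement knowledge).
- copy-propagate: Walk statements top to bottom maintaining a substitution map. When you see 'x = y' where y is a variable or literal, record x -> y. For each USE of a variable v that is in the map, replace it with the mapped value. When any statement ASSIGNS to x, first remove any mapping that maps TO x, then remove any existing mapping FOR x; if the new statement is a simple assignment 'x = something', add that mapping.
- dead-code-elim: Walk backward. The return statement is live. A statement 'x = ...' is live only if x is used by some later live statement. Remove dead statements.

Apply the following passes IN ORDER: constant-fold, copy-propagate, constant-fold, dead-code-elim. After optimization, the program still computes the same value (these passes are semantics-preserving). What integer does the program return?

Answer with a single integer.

Initial IR:
  y = 7
  z = 3
  b = 6 - 0
  t = b
  c = 1 * 2
  return b
After constant-fold (6 stmts):
  y = 7
  z = 3
  b = 6
  t = b
  c = 2
  return b
After copy-propagate (6 stmts):
  y = 7
  z = 3
  b = 6
  t = 6
  c = 2
  return 6
After constant-fold (6 stmts):
  y = 7
  z = 3
  b = 6
  t = 6
  c = 2
  return 6
After dead-code-elim (1 stmts):
  return 6
Evaluate:
  y = 7  =>  y = 7
  z = 3  =>  z = 3
  b = 6 - 0  =>  b = 6
  t = b  =>  t = 6
  c = 1 * 2  =>  c = 2
  return b = 6

Answer: 6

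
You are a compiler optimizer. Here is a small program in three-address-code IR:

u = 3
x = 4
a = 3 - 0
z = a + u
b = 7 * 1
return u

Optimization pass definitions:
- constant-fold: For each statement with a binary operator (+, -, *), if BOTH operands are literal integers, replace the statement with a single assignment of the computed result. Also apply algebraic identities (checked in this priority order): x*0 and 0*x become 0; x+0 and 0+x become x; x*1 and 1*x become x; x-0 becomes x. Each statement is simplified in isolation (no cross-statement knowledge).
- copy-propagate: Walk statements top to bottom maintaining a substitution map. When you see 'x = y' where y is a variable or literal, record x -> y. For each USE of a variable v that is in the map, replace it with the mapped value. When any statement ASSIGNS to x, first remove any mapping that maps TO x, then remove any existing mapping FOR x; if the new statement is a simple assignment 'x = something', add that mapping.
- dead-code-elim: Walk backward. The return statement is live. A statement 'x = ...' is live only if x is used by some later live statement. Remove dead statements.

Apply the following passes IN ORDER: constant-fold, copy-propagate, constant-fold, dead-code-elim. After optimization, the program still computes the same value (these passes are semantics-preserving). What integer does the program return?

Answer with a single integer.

Answer: 3

Derivation:
Initial IR:
  u = 3
  x = 4
  a = 3 - 0
  z = a + u
  b = 7 * 1
  return u
After constant-fold (6 stmts):
  u = 3
  x = 4
  a = 3
  z = a + u
  b = 7
  return u
After copy-propagate (6 stmts):
  u = 3
  x = 4
  a = 3
  z = 3 + 3
  b = 7
  return 3
After constant-fold (6 stmts):
  u = 3
  x = 4
  a = 3
  z = 6
  b = 7
  return 3
After dead-code-elim (1 stmts):
  return 3
Evaluate:
  u = 3  =>  u = 3
  x = 4  =>  x = 4
  a = 3 - 0  =>  a = 3
  z = a + u  =>  z = 6
  b = 7 * 1  =>  b = 7
  return u = 3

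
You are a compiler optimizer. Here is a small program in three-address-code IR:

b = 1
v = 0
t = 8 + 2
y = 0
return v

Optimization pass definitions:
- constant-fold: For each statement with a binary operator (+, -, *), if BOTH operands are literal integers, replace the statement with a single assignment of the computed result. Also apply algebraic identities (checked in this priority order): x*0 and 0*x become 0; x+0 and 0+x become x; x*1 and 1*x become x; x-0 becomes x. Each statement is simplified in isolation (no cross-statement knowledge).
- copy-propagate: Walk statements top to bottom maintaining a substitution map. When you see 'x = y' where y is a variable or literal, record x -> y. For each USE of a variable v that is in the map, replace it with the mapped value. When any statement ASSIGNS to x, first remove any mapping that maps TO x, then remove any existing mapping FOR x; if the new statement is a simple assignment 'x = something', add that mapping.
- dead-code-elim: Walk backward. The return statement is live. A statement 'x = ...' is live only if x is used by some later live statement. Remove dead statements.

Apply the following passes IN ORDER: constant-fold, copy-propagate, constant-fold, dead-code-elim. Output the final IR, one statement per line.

Answer: return 0

Derivation:
Initial IR:
  b = 1
  v = 0
  t = 8 + 2
  y = 0
  return v
After constant-fold (5 stmts):
  b = 1
  v = 0
  t = 10
  y = 0
  return v
After copy-propagate (5 stmts):
  b = 1
  v = 0
  t = 10
  y = 0
  return 0
After constant-fold (5 stmts):
  b = 1
  v = 0
  t = 10
  y = 0
  return 0
After dead-code-elim (1 stmts):
  return 0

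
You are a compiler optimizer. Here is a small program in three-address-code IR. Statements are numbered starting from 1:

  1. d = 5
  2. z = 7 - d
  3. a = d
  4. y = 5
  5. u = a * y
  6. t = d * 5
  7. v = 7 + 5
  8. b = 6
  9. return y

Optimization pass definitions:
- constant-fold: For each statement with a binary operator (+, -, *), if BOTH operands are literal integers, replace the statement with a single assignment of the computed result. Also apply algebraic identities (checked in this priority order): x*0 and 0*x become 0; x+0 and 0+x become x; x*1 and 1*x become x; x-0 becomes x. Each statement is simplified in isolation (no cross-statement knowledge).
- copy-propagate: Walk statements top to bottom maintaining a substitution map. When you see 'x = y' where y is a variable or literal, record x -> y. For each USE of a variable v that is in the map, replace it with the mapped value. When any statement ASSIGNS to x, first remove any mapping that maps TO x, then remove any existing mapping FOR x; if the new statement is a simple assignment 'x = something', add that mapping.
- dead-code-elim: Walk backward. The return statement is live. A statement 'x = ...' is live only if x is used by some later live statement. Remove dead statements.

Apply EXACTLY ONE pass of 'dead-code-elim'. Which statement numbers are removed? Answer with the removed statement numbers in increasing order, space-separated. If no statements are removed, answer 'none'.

Backward liveness scan:
Stmt 1 'd = 5': DEAD (d not in live set [])
Stmt 2 'z = 7 - d': DEAD (z not in live set [])
Stmt 3 'a = d': DEAD (a not in live set [])
Stmt 4 'y = 5': KEEP (y is live); live-in = []
Stmt 5 'u = a * y': DEAD (u not in live set ['y'])
Stmt 6 't = d * 5': DEAD (t not in live set ['y'])
Stmt 7 'v = 7 + 5': DEAD (v not in live set ['y'])
Stmt 8 'b = 6': DEAD (b not in live set ['y'])
Stmt 9 'return y': KEEP (return); live-in = ['y']
Removed statement numbers: [1, 2, 3, 5, 6, 7, 8]
Surviving IR:
  y = 5
  return y

Answer: 1 2 3 5 6 7 8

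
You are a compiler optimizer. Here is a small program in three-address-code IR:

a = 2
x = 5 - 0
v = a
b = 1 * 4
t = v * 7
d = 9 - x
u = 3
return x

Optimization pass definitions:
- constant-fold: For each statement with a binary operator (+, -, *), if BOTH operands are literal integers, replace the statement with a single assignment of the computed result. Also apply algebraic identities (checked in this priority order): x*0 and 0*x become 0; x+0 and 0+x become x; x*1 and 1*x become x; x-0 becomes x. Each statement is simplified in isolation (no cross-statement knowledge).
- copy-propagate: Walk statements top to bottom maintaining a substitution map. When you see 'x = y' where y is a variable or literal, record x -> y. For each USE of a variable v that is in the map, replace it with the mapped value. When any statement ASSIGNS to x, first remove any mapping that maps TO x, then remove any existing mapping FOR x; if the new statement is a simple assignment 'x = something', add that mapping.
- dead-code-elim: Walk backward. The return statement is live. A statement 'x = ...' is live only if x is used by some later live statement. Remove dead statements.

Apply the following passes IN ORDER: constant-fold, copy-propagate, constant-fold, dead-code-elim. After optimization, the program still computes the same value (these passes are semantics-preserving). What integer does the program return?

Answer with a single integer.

Answer: 5

Derivation:
Initial IR:
  a = 2
  x = 5 - 0
  v = a
  b = 1 * 4
  t = v * 7
  d = 9 - x
  u = 3
  return x
After constant-fold (8 stmts):
  a = 2
  x = 5
  v = a
  b = 4
  t = v * 7
  d = 9 - x
  u = 3
  return x
After copy-propagate (8 stmts):
  a = 2
  x = 5
  v = 2
  b = 4
  t = 2 * 7
  d = 9 - 5
  u = 3
  return 5
After constant-fold (8 stmts):
  a = 2
  x = 5
  v = 2
  b = 4
  t = 14
  d = 4
  u = 3
  return 5
After dead-code-elim (1 stmts):
  return 5
Evaluate:
  a = 2  =>  a = 2
  x = 5 - 0  =>  x = 5
  v = a  =>  v = 2
  b = 1 * 4  =>  b = 4
  t = v * 7  =>  t = 14
  d = 9 - x  =>  d = 4
  u = 3  =>  u = 3
  return x = 5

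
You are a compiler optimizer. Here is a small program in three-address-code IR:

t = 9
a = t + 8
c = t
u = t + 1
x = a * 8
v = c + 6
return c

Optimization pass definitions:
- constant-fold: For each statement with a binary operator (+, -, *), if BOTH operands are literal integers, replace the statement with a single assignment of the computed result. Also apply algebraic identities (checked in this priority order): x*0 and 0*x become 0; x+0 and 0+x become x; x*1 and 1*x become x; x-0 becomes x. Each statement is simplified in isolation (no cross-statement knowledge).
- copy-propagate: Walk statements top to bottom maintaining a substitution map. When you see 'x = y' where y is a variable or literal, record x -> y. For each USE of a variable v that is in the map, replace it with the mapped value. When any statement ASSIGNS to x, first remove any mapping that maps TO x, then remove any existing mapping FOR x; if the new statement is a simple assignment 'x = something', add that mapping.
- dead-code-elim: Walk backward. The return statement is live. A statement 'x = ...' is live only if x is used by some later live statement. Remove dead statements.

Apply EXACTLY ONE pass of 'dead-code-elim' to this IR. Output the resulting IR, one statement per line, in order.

Answer: t = 9
c = t
return c

Derivation:
Applying dead-code-elim statement-by-statement:
  [7] return c  -> KEEP (return); live=['c']
  [6] v = c + 6  -> DEAD (v not live)
  [5] x = a * 8  -> DEAD (x not live)
  [4] u = t + 1  -> DEAD (u not live)
  [3] c = t  -> KEEP; live=['t']
  [2] a = t + 8  -> DEAD (a not live)
  [1] t = 9  -> KEEP; live=[]
Result (3 stmts):
  t = 9
  c = t
  return c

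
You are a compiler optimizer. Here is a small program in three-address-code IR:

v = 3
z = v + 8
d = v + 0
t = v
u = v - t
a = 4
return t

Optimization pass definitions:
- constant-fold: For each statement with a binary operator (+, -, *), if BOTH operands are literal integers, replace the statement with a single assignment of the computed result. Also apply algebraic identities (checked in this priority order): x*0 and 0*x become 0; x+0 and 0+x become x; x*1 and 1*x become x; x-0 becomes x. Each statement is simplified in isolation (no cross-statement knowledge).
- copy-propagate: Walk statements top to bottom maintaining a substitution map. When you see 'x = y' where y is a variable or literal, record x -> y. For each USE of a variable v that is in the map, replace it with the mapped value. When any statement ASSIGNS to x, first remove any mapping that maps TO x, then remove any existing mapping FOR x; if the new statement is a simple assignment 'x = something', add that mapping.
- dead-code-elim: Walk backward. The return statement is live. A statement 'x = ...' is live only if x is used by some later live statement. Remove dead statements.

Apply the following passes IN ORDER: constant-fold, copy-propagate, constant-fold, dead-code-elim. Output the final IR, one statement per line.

Initial IR:
  v = 3
  z = v + 8
  d = v + 0
  t = v
  u = v - t
  a = 4
  return t
After constant-fold (7 stmts):
  v = 3
  z = v + 8
  d = v
  t = v
  u = v - t
  a = 4
  return t
After copy-propagate (7 stmts):
  v = 3
  z = 3 + 8
  d = 3
  t = 3
  u = 3 - 3
  a = 4
  return 3
After constant-fold (7 stmts):
  v = 3
  z = 11
  d = 3
  t = 3
  u = 0
  a = 4
  return 3
After dead-code-elim (1 stmts):
  return 3

Answer: return 3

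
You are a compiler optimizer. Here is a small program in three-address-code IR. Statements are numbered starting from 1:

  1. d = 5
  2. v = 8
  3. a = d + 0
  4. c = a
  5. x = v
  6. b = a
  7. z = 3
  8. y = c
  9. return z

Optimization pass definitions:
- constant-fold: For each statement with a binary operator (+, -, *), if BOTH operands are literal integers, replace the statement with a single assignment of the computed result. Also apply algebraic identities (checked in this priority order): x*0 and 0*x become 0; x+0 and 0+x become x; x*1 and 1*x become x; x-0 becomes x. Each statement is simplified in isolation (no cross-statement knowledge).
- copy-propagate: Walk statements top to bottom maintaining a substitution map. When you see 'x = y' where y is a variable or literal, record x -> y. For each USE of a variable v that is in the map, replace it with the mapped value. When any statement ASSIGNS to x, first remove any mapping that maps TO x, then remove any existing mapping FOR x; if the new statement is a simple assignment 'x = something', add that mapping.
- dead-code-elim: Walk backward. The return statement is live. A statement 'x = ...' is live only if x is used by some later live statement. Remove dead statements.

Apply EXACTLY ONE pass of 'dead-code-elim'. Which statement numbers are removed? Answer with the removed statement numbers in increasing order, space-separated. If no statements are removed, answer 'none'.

Answer: 1 2 3 4 5 6 8

Derivation:
Backward liveness scan:
Stmt 1 'd = 5': DEAD (d not in live set [])
Stmt 2 'v = 8': DEAD (v not in live set [])
Stmt 3 'a = d + 0': DEAD (a not in live set [])
Stmt 4 'c = a': DEAD (c not in live set [])
Stmt 5 'x = v': DEAD (x not in live set [])
Stmt 6 'b = a': DEAD (b not in live set [])
Stmt 7 'z = 3': KEEP (z is live); live-in = []
Stmt 8 'y = c': DEAD (y not in live set ['z'])
Stmt 9 'return z': KEEP (return); live-in = ['z']
Removed statement numbers: [1, 2, 3, 4, 5, 6, 8]
Surviving IR:
  z = 3
  return z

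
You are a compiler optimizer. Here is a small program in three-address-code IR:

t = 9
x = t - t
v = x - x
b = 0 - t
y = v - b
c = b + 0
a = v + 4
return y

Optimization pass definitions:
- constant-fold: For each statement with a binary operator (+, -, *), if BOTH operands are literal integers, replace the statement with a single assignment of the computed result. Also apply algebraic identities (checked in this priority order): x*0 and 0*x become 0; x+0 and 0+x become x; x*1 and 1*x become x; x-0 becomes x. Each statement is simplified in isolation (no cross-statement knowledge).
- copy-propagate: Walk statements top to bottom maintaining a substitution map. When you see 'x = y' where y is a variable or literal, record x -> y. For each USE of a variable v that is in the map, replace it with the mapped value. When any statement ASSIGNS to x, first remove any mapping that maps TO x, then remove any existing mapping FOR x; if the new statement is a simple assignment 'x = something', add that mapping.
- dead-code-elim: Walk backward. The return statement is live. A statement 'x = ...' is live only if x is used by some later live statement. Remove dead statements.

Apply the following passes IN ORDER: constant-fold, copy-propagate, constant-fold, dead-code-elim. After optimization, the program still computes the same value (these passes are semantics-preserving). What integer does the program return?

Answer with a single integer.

Initial IR:
  t = 9
  x = t - t
  v = x - x
  b = 0 - t
  y = v - b
  c = b + 0
  a = v + 4
  return y
After constant-fold (8 stmts):
  t = 9
  x = t - t
  v = x - x
  b = 0 - t
  y = v - b
  c = b
  a = v + 4
  return y
After copy-propagate (8 stmts):
  t = 9
  x = 9 - 9
  v = x - x
  b = 0 - 9
  y = v - b
  c = b
  a = v + 4
  return y
After constant-fold (8 stmts):
  t = 9
  x = 0
  v = x - x
  b = -9
  y = v - b
  c = b
  a = v + 4
  return y
After dead-code-elim (5 stmts):
  x = 0
  v = x - x
  b = -9
  y = v - b
  return y
Evaluate:
  t = 9  =>  t = 9
  x = t - t  =>  x = 0
  v = x - x  =>  v = 0
  b = 0 - t  =>  b = -9
  y = v - b  =>  y = 9
  c = b + 0  =>  c = -9
  a = v + 4  =>  a = 4
  return y = 9

Answer: 9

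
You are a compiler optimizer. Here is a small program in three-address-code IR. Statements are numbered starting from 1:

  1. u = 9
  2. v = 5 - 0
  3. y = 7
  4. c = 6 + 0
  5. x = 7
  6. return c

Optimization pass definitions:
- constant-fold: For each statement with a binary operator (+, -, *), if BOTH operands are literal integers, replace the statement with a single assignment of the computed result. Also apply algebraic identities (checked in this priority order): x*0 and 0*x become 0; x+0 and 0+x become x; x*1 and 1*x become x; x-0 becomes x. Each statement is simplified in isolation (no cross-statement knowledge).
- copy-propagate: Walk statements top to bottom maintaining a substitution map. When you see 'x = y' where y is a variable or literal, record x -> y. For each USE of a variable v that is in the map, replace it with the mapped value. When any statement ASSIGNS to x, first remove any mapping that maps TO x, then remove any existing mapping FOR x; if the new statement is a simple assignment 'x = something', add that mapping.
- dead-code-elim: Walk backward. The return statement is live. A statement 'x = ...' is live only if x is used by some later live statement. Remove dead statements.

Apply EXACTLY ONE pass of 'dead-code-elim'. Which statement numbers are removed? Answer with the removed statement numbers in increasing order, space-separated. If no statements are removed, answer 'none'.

Answer: 1 2 3 5

Derivation:
Backward liveness scan:
Stmt 1 'u = 9': DEAD (u not in live set [])
Stmt 2 'v = 5 - 0': DEAD (v not in live set [])
Stmt 3 'y = 7': DEAD (y not in live set [])
Stmt 4 'c = 6 + 0': KEEP (c is live); live-in = []
Stmt 5 'x = 7': DEAD (x not in live set ['c'])
Stmt 6 'return c': KEEP (return); live-in = ['c']
Removed statement numbers: [1, 2, 3, 5]
Surviving IR:
  c = 6 + 0
  return c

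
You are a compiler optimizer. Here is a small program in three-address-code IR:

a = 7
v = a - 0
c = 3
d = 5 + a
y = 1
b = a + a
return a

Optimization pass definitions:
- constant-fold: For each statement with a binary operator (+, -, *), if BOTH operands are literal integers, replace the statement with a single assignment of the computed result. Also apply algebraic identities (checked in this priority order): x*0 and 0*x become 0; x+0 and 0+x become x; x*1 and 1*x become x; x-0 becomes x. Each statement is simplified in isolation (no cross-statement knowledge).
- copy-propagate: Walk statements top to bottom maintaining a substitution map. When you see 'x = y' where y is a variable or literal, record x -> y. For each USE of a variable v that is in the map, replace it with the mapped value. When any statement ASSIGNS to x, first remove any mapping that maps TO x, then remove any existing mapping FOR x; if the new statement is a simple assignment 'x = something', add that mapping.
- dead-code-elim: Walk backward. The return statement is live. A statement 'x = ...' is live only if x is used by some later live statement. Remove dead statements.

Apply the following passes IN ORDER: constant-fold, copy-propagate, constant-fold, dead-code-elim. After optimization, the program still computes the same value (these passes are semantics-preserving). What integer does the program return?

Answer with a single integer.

Initial IR:
  a = 7
  v = a - 0
  c = 3
  d = 5 + a
  y = 1
  b = a + a
  return a
After constant-fold (7 stmts):
  a = 7
  v = a
  c = 3
  d = 5 + a
  y = 1
  b = a + a
  return a
After copy-propagate (7 stmts):
  a = 7
  v = 7
  c = 3
  d = 5 + 7
  y = 1
  b = 7 + 7
  return 7
After constant-fold (7 stmts):
  a = 7
  v = 7
  c = 3
  d = 12
  y = 1
  b = 14
  return 7
After dead-code-elim (1 stmts):
  return 7
Evaluate:
  a = 7  =>  a = 7
  v = a - 0  =>  v = 7
  c = 3  =>  c = 3
  d = 5 + a  =>  d = 12
  y = 1  =>  y = 1
  b = a + a  =>  b = 14
  return a = 7

Answer: 7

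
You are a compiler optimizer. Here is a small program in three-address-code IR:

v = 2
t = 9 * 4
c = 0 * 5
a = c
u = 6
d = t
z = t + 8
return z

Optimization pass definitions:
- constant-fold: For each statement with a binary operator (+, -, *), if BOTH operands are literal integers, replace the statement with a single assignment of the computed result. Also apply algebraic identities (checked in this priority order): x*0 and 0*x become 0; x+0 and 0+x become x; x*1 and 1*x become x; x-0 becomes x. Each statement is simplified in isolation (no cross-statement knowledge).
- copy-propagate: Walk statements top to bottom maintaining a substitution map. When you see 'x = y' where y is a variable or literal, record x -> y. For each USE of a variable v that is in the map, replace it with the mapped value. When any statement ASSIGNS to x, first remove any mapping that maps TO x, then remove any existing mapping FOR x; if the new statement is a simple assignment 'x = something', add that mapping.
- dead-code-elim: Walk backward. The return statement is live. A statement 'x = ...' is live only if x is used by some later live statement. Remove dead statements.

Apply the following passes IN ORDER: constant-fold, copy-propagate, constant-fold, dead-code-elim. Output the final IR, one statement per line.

Initial IR:
  v = 2
  t = 9 * 4
  c = 0 * 5
  a = c
  u = 6
  d = t
  z = t + 8
  return z
After constant-fold (8 stmts):
  v = 2
  t = 36
  c = 0
  a = c
  u = 6
  d = t
  z = t + 8
  return z
After copy-propagate (8 stmts):
  v = 2
  t = 36
  c = 0
  a = 0
  u = 6
  d = 36
  z = 36 + 8
  return z
After constant-fold (8 stmts):
  v = 2
  t = 36
  c = 0
  a = 0
  u = 6
  d = 36
  z = 44
  return z
After dead-code-elim (2 stmts):
  z = 44
  return z

Answer: z = 44
return z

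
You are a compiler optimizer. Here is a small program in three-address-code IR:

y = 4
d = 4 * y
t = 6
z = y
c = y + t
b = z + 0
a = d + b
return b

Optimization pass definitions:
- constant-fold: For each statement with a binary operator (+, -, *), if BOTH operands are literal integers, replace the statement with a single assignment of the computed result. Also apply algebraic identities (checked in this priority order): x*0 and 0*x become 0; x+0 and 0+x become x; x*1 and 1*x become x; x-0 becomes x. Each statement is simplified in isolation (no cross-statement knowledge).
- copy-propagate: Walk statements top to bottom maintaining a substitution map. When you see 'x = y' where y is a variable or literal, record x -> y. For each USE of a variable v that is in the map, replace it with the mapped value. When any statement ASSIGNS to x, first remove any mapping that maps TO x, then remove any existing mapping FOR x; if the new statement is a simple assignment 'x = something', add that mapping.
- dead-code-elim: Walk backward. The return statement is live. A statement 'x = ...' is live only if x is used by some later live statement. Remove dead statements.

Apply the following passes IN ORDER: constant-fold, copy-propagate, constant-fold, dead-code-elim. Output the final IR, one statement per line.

Initial IR:
  y = 4
  d = 4 * y
  t = 6
  z = y
  c = y + t
  b = z + 0
  a = d + b
  return b
After constant-fold (8 stmts):
  y = 4
  d = 4 * y
  t = 6
  z = y
  c = y + t
  b = z
  a = d + b
  return b
After copy-propagate (8 stmts):
  y = 4
  d = 4 * 4
  t = 6
  z = 4
  c = 4 + 6
  b = 4
  a = d + 4
  return 4
After constant-fold (8 stmts):
  y = 4
  d = 16
  t = 6
  z = 4
  c = 10
  b = 4
  a = d + 4
  return 4
After dead-code-elim (1 stmts):
  return 4

Answer: return 4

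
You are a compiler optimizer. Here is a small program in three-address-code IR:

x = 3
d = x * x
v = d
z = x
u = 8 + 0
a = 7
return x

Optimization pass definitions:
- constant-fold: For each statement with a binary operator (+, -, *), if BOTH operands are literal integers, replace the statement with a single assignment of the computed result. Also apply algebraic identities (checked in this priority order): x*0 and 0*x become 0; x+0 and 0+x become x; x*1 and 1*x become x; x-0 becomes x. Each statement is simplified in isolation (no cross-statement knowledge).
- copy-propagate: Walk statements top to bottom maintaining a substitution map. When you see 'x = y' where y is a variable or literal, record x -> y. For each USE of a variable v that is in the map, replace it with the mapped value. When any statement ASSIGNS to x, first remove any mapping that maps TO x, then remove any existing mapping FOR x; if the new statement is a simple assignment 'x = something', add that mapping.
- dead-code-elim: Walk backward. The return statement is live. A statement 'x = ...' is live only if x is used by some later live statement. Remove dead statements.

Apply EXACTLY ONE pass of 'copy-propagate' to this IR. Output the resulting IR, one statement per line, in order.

Answer: x = 3
d = 3 * 3
v = d
z = 3
u = 8 + 0
a = 7
return 3

Derivation:
Applying copy-propagate statement-by-statement:
  [1] x = 3  (unchanged)
  [2] d = x * x  -> d = 3 * 3
  [3] v = d  (unchanged)
  [4] z = x  -> z = 3
  [5] u = 8 + 0  (unchanged)
  [6] a = 7  (unchanged)
  [7] return x  -> return 3
Result (7 stmts):
  x = 3
  d = 3 * 3
  v = d
  z = 3
  u = 8 + 0
  a = 7
  return 3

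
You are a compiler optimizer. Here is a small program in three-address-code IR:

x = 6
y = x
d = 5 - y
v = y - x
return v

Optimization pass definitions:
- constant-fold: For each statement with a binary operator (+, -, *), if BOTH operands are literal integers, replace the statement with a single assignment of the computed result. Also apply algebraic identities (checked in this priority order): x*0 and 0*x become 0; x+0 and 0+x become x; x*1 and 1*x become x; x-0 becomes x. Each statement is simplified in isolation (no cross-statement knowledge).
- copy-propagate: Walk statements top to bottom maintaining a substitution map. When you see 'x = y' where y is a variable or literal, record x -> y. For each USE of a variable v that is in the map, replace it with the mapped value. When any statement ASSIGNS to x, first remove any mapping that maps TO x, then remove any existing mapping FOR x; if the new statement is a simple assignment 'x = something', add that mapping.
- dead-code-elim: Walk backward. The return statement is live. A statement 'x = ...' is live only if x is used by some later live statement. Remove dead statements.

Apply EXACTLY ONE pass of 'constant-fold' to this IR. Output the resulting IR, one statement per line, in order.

Applying constant-fold statement-by-statement:
  [1] x = 6  (unchanged)
  [2] y = x  (unchanged)
  [3] d = 5 - y  (unchanged)
  [4] v = y - x  (unchanged)
  [5] return v  (unchanged)
Result (5 stmts):
  x = 6
  y = x
  d = 5 - y
  v = y - x
  return v

Answer: x = 6
y = x
d = 5 - y
v = y - x
return v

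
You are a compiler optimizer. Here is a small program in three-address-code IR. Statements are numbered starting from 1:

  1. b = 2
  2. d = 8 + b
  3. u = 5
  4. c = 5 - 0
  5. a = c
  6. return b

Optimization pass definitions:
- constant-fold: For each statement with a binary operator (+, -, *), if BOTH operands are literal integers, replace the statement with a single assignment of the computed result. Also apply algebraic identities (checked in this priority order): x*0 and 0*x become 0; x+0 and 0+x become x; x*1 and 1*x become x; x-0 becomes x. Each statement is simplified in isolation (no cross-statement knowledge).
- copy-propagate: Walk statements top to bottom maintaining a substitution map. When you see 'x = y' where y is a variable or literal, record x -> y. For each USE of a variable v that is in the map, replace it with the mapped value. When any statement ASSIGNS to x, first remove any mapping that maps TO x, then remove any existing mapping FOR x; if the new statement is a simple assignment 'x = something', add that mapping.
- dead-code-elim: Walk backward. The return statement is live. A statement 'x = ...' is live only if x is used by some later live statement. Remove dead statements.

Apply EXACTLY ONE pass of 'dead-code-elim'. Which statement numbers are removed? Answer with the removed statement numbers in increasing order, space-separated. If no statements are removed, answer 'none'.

Backward liveness scan:
Stmt 1 'b = 2': KEEP (b is live); live-in = []
Stmt 2 'd = 8 + b': DEAD (d not in live set ['b'])
Stmt 3 'u = 5': DEAD (u not in live set ['b'])
Stmt 4 'c = 5 - 0': DEAD (c not in live set ['b'])
Stmt 5 'a = c': DEAD (a not in live set ['b'])
Stmt 6 'return b': KEEP (return); live-in = ['b']
Removed statement numbers: [2, 3, 4, 5]
Surviving IR:
  b = 2
  return b

Answer: 2 3 4 5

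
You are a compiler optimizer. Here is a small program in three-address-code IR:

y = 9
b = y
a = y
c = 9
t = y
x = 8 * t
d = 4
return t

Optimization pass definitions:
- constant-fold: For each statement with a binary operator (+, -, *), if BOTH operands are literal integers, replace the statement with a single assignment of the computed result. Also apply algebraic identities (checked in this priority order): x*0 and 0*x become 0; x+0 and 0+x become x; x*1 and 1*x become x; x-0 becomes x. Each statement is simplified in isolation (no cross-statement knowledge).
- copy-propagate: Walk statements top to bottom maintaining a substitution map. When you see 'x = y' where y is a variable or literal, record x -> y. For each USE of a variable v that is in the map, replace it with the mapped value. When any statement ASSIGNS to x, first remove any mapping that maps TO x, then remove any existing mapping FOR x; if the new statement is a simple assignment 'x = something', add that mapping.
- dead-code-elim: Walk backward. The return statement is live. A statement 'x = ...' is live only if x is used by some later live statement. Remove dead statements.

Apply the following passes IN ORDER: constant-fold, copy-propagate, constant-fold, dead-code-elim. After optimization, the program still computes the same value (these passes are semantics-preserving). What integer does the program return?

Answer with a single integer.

Answer: 9

Derivation:
Initial IR:
  y = 9
  b = y
  a = y
  c = 9
  t = y
  x = 8 * t
  d = 4
  return t
After constant-fold (8 stmts):
  y = 9
  b = y
  a = y
  c = 9
  t = y
  x = 8 * t
  d = 4
  return t
After copy-propagate (8 stmts):
  y = 9
  b = 9
  a = 9
  c = 9
  t = 9
  x = 8 * 9
  d = 4
  return 9
After constant-fold (8 stmts):
  y = 9
  b = 9
  a = 9
  c = 9
  t = 9
  x = 72
  d = 4
  return 9
After dead-code-elim (1 stmts):
  return 9
Evaluate:
  y = 9  =>  y = 9
  b = y  =>  b = 9
  a = y  =>  a = 9
  c = 9  =>  c = 9
  t = y  =>  t = 9
  x = 8 * t  =>  x = 72
  d = 4  =>  d = 4
  return t = 9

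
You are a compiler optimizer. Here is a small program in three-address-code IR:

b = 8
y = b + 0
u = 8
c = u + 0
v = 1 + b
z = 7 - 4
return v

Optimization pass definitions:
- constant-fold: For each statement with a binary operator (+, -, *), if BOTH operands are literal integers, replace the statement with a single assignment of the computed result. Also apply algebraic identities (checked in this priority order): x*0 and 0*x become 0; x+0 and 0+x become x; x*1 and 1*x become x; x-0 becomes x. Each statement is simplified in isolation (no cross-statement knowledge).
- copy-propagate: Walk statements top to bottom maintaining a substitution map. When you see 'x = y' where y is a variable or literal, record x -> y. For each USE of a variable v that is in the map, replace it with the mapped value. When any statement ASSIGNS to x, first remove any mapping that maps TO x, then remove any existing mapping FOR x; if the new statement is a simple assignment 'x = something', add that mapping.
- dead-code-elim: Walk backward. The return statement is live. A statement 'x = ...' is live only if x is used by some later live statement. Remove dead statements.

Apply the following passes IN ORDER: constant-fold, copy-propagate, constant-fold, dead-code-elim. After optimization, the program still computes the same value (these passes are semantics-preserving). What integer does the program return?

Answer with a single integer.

Answer: 9

Derivation:
Initial IR:
  b = 8
  y = b + 0
  u = 8
  c = u + 0
  v = 1 + b
  z = 7 - 4
  return v
After constant-fold (7 stmts):
  b = 8
  y = b
  u = 8
  c = u
  v = 1 + b
  z = 3
  return v
After copy-propagate (7 stmts):
  b = 8
  y = 8
  u = 8
  c = 8
  v = 1 + 8
  z = 3
  return v
After constant-fold (7 stmts):
  b = 8
  y = 8
  u = 8
  c = 8
  v = 9
  z = 3
  return v
After dead-code-elim (2 stmts):
  v = 9
  return v
Evaluate:
  b = 8  =>  b = 8
  y = b + 0  =>  y = 8
  u = 8  =>  u = 8
  c = u + 0  =>  c = 8
  v = 1 + b  =>  v = 9
  z = 7 - 4  =>  z = 3
  return v = 9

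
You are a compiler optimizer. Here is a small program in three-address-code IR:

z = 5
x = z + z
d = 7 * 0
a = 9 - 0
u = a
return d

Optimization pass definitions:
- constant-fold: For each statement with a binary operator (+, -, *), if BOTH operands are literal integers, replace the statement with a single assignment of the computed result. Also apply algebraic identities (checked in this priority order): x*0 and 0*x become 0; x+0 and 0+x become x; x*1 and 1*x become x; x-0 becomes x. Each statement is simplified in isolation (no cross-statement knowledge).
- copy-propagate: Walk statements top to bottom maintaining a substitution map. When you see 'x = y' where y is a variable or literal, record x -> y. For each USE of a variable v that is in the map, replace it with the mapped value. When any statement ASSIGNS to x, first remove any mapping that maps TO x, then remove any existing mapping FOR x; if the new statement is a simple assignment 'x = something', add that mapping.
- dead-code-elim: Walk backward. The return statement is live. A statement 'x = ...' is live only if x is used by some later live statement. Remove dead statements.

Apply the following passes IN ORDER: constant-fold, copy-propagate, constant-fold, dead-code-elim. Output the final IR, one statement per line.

Initial IR:
  z = 5
  x = z + z
  d = 7 * 0
  a = 9 - 0
  u = a
  return d
After constant-fold (6 stmts):
  z = 5
  x = z + z
  d = 0
  a = 9
  u = a
  return d
After copy-propagate (6 stmts):
  z = 5
  x = 5 + 5
  d = 0
  a = 9
  u = 9
  return 0
After constant-fold (6 stmts):
  z = 5
  x = 10
  d = 0
  a = 9
  u = 9
  return 0
After dead-code-elim (1 stmts):
  return 0

Answer: return 0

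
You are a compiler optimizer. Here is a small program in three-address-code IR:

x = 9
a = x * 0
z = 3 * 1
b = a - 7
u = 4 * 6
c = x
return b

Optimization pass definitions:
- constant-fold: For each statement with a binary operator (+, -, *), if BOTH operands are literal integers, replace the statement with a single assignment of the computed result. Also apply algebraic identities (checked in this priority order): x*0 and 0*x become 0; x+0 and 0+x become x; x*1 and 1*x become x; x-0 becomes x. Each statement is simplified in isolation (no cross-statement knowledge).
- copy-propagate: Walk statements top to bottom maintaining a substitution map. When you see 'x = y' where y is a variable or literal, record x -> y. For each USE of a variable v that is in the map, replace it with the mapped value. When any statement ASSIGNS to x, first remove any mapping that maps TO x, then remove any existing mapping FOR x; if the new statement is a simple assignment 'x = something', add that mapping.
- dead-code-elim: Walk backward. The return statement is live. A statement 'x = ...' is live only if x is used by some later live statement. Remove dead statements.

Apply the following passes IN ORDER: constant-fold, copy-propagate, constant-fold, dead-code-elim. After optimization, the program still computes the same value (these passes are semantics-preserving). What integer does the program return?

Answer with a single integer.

Initial IR:
  x = 9
  a = x * 0
  z = 3 * 1
  b = a - 7
  u = 4 * 6
  c = x
  return b
After constant-fold (7 stmts):
  x = 9
  a = 0
  z = 3
  b = a - 7
  u = 24
  c = x
  return b
After copy-propagate (7 stmts):
  x = 9
  a = 0
  z = 3
  b = 0 - 7
  u = 24
  c = 9
  return b
After constant-fold (7 stmts):
  x = 9
  a = 0
  z = 3
  b = -7
  u = 24
  c = 9
  return b
After dead-code-elim (2 stmts):
  b = -7
  return b
Evaluate:
  x = 9  =>  x = 9
  a = x * 0  =>  a = 0
  z = 3 * 1  =>  z = 3
  b = a - 7  =>  b = -7
  u = 4 * 6  =>  u = 24
  c = x  =>  c = 9
  return b = -7

Answer: -7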